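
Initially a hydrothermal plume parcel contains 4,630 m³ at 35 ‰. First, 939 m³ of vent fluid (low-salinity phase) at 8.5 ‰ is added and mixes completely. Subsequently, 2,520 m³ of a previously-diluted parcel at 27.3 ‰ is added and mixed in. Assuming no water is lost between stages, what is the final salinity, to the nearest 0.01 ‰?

29.52 ‰

Salt balance:
Initial salt = 4,630×35 = 162,050
After stage 1: salt = 162,050 + 939×8.5 = 170,031.5; volume = 5,569 m³; S = 30.532 ‰
After stage 2: salt = 170,031.5 + 2,520×27.3 = 238,827.5; volume = 8,089 m³
S = 238,827.5 / 8,089 = 29.525 ‰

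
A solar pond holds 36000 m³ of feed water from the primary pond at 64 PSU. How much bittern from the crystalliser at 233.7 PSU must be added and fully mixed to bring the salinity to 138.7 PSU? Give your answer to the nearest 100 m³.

28300 m³

Salt balance: 36,000×64 + V×233.7 = (36,000+V)×138.7
2,304,000 + 233.7V = 4,993,200 + 138.7V
2,689,200 = 95V
V = 28,307.37 m³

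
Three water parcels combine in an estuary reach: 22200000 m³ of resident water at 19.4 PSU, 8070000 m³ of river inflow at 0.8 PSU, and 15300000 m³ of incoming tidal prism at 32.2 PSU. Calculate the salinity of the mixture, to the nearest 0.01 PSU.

20.40 PSU

By conservation of dissolved salt,
salt = 22,200,000×19.4 + 8,070,000×0.8 + 15,300,000×32.2 = 430,680,000 + 6,456,000 + 492,660,000 = 929,796,000
volume = 22,200,000 + 8,070,000 + 15,300,000 = 45,570,000 m³
S = 929,796,000 / 45,570,000 = 20.4037 PSU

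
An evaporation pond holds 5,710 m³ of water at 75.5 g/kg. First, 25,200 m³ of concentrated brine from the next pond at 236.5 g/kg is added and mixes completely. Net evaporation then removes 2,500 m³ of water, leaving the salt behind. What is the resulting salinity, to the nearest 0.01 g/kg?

224.95 g/kg

After mixing: salt = 5,710×75.5 + 25,200×236.5 = 6,390,905; volume = 30,910 m³
After evaporation: salt unchanged = 6,390,905; volume = 30,910 − 2,500 = 28,410 m³
S = 6,390,905 / 28,410 = 224.9527 g/kg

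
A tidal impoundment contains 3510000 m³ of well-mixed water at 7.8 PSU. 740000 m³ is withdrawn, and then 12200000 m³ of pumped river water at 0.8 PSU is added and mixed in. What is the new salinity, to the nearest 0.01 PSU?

2.10 PSU

Remaining after removal: 2,770,000 m³ at 7.8 PSU (salt = 21,606,000)
After addition: salt = 21,606,000 + 12,200,000×0.8 = 31,366,000; volume = 14,970,000 m³
S = 31,366,000 / 14,970,000 = 2.0953 PSU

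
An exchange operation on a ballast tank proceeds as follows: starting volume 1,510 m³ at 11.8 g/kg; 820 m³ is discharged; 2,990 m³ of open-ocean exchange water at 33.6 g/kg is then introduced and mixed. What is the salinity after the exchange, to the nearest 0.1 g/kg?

29.5 g/kg

Remaining after removal: 690 m³ at 11.8 g/kg (salt = 8,142)
After addition: salt = 8,142 + 2,990×33.6 = 108,606; volume = 3,680 m³
S = 108,606 / 3,680 = 29.5125 g/kg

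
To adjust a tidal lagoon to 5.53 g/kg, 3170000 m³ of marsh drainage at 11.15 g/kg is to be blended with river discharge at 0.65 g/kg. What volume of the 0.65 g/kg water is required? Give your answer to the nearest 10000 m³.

Salt balance: 3,170,000×11.15 + V×0.65 = (3,170,000+V)×5.53
35,345,500 + 0.65V = 17,530,100 + 5.53V
17,815,400 = 4.88V
V = 3,650,696.72 m³

3650000 m³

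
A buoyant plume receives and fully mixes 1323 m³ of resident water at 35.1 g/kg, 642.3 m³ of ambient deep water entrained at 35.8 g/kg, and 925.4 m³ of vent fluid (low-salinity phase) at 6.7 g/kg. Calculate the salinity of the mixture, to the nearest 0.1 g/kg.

Salt balance:
salt = 1,323×35.1 + 642.3×35.8 + 925.4×6.7 = 46,437.3 + 22,994.34 + 6,200.18 = 75,631.82
volume = 1,323 + 642.3 + 925.4 = 2,890.7 m³
S = 75,631.82 / 2,890.7 = 26.164 g/kg

26.2 g/kg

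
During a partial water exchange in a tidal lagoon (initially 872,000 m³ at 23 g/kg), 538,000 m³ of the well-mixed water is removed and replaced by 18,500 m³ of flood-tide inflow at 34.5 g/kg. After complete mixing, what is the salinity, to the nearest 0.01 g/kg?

23.60 g/kg

Remaining after removal: 334,000 m³ at 23 g/kg (salt = 7,682,000)
After addition: salt = 7,682,000 + 18,500×34.5 = 8,320,250; volume = 352,500 m³
S = 8,320,250 / 352,500 = 23.6035 g/kg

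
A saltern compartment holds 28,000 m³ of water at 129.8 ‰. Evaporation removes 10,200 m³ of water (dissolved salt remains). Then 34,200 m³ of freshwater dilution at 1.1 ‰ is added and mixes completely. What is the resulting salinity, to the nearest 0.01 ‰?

70.62 ‰

After evaporation: salt = 28,000×129.8 = 3,634,400; volume = 28,000 − 10,200 = 17,800 m³
After mixing: salt = 3,634,400 + 34,200×1.1 = 3,672,020; volume = 17,800 + 34,200 = 52,000 m³
S = 3,672,020 / 52,000 = 70.6158 ‰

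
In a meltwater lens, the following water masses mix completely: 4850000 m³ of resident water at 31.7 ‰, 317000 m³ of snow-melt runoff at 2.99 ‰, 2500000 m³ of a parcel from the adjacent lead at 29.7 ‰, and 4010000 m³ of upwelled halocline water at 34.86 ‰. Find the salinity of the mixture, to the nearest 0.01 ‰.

Weighted by volume,
salt = 4,850,000×31.7 + 317,000×2.99 + 2,500,000×29.7 + 4,010,000×34.86 = 153,745,000 + 947,830 + 74,250,000 + 139,788,600 = 368,731,430
volume = 4,850,000 + 317,000 + 2,500,000 + 4,010,000 = 11,677,000 m³
S = 368,731,430 / 11,677,000 = 31.5776 ‰

31.58 ‰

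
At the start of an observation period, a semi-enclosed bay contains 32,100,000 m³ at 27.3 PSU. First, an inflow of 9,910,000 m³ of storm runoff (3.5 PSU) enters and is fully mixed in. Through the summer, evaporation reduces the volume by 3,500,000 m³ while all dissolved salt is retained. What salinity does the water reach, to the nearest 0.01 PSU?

23.66 PSU

After mixing: salt = 32,100,000×27.3 + 9,910,000×3.5 = 911,015,000; volume = 42,010,000 m³
After evaporation: salt unchanged = 911,015,000; volume = 42,010,000 − 3,500,000 = 38,510,000 m³
S = 911,015,000 / 38,510,000 = 23.6566 PSU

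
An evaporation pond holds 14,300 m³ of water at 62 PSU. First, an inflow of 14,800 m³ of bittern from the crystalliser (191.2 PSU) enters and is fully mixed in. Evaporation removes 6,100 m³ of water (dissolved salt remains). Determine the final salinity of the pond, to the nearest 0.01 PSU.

After mixing: salt = 14,300×62 + 14,800×191.2 = 3,716,360; volume = 29,100 m³
After evaporation: salt unchanged = 3,716,360; volume = 29,100 − 6,100 = 23,000 m³
S = 3,716,360 / 23,000 = 161.5809 PSU

161.58 PSU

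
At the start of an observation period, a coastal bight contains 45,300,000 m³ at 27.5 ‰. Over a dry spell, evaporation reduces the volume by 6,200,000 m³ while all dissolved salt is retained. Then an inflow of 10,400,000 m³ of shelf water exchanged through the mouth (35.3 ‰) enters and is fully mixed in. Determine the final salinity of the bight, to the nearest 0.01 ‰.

32.58 ‰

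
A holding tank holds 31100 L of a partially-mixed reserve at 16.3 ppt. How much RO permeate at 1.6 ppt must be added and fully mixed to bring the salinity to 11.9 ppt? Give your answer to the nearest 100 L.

Salt balance: 31,100×16.3 + V×1.6 = (31,100+V)×11.9
506,930 + 1.6V = 370,090 + 11.9V
136,840 = 10.3V
V = 13,285.44 L

13300 L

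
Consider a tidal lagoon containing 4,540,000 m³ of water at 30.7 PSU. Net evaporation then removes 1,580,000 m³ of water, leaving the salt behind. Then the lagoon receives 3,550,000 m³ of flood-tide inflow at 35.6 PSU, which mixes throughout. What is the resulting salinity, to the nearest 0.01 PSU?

40.82 PSU

After evaporation: salt = 4,540,000×30.7 = 139,378,000; volume = 4,540,000 − 1,580,000 = 2,960,000 m³
After mixing: salt = 139,378,000 + 3,550,000×35.6 = 265,758,000; volume = 2,960,000 + 3,550,000 = 6,510,000 m³
S = 265,758,000 / 6,510,000 = 40.823 PSU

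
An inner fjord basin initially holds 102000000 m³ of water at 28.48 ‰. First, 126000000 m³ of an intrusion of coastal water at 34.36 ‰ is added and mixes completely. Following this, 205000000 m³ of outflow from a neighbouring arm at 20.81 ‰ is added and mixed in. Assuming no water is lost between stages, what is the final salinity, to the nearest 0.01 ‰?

By conservation of dissolved salt,
Initial salt = 102,000,000×28.48 = 2,904,960,000
After stage 1: salt = 2,904,960,000 + 126,000,000×34.36 = 7,234,320,000; volume = 228,000,000 m³; S = 31.729 ‰
After stage 2: salt = 7,234,320,000 + 205,000,000×20.81 = 11,500,370,000; volume = 433,000,000 m³
S = 11,500,370,000 / 433,000,000 = 26.5597 ‰

26.56 ‰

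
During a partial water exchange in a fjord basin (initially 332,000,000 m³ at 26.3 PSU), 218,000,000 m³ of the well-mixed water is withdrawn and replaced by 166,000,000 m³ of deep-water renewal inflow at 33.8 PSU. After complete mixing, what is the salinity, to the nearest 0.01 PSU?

30.75 PSU

Remaining after removal: 114,000,000 m³ at 26.3 PSU (salt = 2,998,200,000)
After addition: salt = 2,998,200,000 + 166,000,000×33.8 = 8,609,000,000; volume = 280,000,000 m³
S = 8,609,000,000 / 280,000,000 = 30.7464 PSU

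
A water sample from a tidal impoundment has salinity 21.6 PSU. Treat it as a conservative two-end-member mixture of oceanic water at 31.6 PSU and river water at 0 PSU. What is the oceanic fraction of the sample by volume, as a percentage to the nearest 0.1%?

68.4%

Let g be the oceanic fraction. Salt balance per unit volume:
g×31.6 + (1−g)×0 = 21.6
g = (21.6 − 0) / (31.6 − 0) = 21.6/31.6 = 0.6835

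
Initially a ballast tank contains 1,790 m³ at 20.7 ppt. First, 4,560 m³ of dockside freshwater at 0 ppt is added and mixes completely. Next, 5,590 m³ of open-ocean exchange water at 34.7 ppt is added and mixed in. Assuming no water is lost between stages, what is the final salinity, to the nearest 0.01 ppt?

19.35 ppt

By conservation of dissolved salt,
Initial salt = 1,790×20.7 = 37,053
After stage 1: salt = 37,053 + 4,560×0 = 37,053; volume = 6,350 m³; S = 5.835 ppt
After stage 2: salt = 37,053 + 5,590×34.7 = 231,026; volume = 11,940 m³
S = 231,026 / 11,940 = 19.3489 ppt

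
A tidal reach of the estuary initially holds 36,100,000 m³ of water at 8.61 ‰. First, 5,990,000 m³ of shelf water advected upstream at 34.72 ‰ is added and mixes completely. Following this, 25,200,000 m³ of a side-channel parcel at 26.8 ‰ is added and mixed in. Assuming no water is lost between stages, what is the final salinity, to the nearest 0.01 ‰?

Salt balance:
Initial salt = 36,100,000×8.61 = 310,821,000
After stage 1: salt = 310,821,000 + 5,990,000×34.72 = 518,793,800; volume = 42,090,000 m³; S = 12.326 ‰
After stage 2: salt = 518,793,800 + 25,200,000×26.8 = 1,194,153,800; volume = 67,290,000 m³
S = 1,194,153,800 / 67,290,000 = 17.7464 ‰

17.75 ‰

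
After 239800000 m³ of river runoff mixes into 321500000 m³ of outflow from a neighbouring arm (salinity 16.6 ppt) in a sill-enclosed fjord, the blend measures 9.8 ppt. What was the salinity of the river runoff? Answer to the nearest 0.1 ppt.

0.7 ppt

Salt balance: 321,500,000×16.6 + 239,800,000×S = 561,300,000×9.8
5,336,900,000 + 239,800,000·S = 5,500,740,000
S = (5,500,740,000 − 5,336,900,000) / 239,800,000 = 0.6832 ppt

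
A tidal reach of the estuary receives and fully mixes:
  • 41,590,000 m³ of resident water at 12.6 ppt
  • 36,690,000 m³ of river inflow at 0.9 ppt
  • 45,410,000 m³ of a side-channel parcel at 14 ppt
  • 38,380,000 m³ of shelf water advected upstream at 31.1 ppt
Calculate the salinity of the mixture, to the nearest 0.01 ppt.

Mass of salt is conserved:
salt = 41,590,000×12.6 + 36,690,000×0.9 + 45,410,000×14 + 38,380,000×31.1 = 524,034,000 + 33,021,000 + 635,740,000 + 1,193,618,000 = 2,386,413,000
volume = 41,590,000 + 36,690,000 + 45,410,000 + 38,380,000 = 162,070,000 m³
S = 2,386,413,000 / 162,070,000 = 14.7246 ppt

14.72 ppt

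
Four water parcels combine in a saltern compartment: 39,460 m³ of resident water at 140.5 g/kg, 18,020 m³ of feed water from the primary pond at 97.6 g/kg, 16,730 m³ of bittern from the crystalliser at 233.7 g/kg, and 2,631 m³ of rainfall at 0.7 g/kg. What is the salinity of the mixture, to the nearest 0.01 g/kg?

145.94 g/kg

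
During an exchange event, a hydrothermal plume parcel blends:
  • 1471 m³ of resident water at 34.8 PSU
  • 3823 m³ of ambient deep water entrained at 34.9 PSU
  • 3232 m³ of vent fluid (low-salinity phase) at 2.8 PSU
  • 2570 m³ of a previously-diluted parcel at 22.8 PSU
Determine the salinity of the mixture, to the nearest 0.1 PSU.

22.7 PSU

Total salt / total volume:
salt = 1,471×34.8 + 3,823×34.9 + 3,232×2.8 + 2,570×22.8 = 51,190.8 + 133,422.7 + 9,049.6 + 58,596 = 252,259.1
volume = 1,471 + 3,823 + 3,232 + 2,570 = 11,096 m³
S = 252,259.1 / 11,096 = 22.734 PSU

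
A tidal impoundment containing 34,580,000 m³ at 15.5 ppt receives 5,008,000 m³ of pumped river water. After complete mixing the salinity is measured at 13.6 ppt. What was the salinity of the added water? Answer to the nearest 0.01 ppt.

0.48 ppt

Salt balance: 34,580,000×15.5 + 5,008,000×S = 39,588,000×13.6
535,990,000 + 5,008,000·S = 538,396,800
S = (538,396,800 − 535,990,000) / 5,008,000 = 0.4806 ppt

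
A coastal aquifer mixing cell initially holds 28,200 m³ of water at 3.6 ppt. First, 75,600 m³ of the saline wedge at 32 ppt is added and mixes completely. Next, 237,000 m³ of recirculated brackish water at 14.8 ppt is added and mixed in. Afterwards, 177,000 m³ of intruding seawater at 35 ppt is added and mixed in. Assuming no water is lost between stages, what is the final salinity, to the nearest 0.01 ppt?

Mass of salt is conserved:
Initial salt = 28,200×3.6 = 101,520
After stage 1: salt = 101,520 + 75,600×32 = 2,520,720; volume = 103,800 m³; S = 24.284 ppt
After stage 2: salt = 2,520,720 + 237,000×14.8 = 6,028,320; volume = 340,800 m³; S = 17.689 ppt
After stage 3: salt = 6,028,320 + 177,000×35 = 12,223,320; volume = 517,800 m³
S = 12,223,320 / 517,800 = 23.6063 ppt

23.61 ppt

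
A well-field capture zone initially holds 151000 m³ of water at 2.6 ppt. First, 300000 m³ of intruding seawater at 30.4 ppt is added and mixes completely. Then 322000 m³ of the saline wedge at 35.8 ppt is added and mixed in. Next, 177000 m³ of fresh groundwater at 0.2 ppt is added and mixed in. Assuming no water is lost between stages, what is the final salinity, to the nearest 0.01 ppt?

Conserving salt mass:
Initial salt = 151,000×2.6 = 392,600
After stage 1: salt = 392,600 + 300,000×30.4 = 9,512,600; volume = 451,000 m³; S = 21.092 ppt
After stage 2: salt = 9,512,600 + 322,000×35.8 = 21,040,200; volume = 773,000 m³; S = 27.219 ppt
After stage 3: salt = 21,040,200 + 177,000×0.2 = 21,075,600; volume = 950,000 m³
S = 21,075,600 / 950,000 = 22.1848 ppt

22.18 ppt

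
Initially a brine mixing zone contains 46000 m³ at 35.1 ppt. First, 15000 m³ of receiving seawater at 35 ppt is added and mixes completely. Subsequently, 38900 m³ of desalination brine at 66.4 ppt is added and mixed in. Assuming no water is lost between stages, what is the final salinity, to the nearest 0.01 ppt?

Weighted by volume,
Initial salt = 46,000×35.1 = 1,614,600
After stage 1: salt = 1,614,600 + 15,000×35 = 2,139,600; volume = 61,000 m³; S = 35.075 ppt
After stage 2: salt = 2,139,600 + 38,900×66.4 = 4,722,560; volume = 99,900 m³
S = 4,722,560 / 99,900 = 47.2729 ppt

47.27 ppt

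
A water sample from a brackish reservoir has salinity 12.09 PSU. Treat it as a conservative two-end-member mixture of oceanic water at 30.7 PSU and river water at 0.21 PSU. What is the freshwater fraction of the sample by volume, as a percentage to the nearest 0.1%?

Let f be the freshwater fraction. Salt balance per unit volume:
f×0.21 + (1−f)×30.7 = 12.09
f = (30.7 − 12.09) / (30.7 − 0.21) = 18.61/30.49 = 0.6104

61.0%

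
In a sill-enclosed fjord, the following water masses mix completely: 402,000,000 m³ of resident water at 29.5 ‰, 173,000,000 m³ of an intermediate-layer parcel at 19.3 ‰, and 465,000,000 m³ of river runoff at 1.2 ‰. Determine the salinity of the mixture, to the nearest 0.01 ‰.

15.15 ‰

Mass of salt is conserved:
salt = 402,000,000×29.5 + 173,000,000×19.3 + 465,000,000×1.2 = 11,859,000,000 + 3,338,900,000 + 558,000,000 = 15,755,900,000
volume = 402,000,000 + 173,000,000 + 465,000,000 = 1,040,000,000 m³
S = 15,755,900,000 / 1,040,000,000 = 15.1499 ‰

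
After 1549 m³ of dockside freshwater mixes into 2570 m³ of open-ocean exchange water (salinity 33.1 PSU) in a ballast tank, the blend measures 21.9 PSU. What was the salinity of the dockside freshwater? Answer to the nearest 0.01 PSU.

3.32 PSU

Salt balance: 2,570×33.1 + 1,549×S = 4,119×21.9
85,067 + 1,549·S = 90,206.1
S = (90,206.1 − 85,067) / 1,549 = 3.3177 PSU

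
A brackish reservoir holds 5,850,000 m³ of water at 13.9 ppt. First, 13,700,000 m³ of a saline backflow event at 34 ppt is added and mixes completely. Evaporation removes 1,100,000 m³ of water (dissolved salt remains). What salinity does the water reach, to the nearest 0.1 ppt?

After mixing: salt = 5,850,000×13.9 + 13,700,000×34 = 547,115,000; volume = 19,550,000 m³
After evaporation: salt unchanged = 547,115,000; volume = 19,550,000 − 1,100,000 = 18,450,000 m³
S = 547,115,000 / 18,450,000 = 29.6539 ppt

29.7 ppt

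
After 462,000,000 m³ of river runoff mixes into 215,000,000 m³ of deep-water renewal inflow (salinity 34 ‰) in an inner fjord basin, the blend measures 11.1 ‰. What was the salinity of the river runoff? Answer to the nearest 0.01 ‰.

0.44 ‰

Salt balance: 215,000,000×34 + 462,000,000×S = 677,000,000×11.1
7,310,000,000 + 462,000,000·S = 7,514,700,000
S = (7,514,700,000 − 7,310,000,000) / 462,000,000 = 0.4431 ‰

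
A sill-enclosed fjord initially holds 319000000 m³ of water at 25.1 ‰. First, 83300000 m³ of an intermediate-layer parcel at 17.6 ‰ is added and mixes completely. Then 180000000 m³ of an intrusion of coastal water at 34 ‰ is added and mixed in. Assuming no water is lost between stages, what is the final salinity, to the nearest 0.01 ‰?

26.78 ‰

Conserving salt mass:
Initial salt = 319,000,000×25.1 = 8,006,900,000
After stage 1: salt = 8,006,900,000 + 83,300,000×17.6 = 9,472,980,000; volume = 402,300,000 m³; S = 23.547 ‰
After stage 2: salt = 9,472,980,000 + 180,000,000×34 = 15,592,980,000; volume = 582,300,000 m³
S = 15,592,980,000 / 582,300,000 = 26.7783 ‰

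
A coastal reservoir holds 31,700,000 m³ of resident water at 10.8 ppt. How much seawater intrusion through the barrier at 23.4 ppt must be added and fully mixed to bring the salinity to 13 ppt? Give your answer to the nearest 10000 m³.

6710000 m³

Salt balance: 31,700,000×10.8 + V×23.4 = (31,700,000+V)×13
342,360,000 + 23.4V = 412,100,000 + 13V
69,740,000 = 10.4V
V = 6,705,769.23 m³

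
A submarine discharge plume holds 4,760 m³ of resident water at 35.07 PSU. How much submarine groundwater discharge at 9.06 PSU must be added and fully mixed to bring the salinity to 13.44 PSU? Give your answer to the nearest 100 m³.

23500 m³

Salt balance: 4,760×35.07 + V×9.06 = (4,760+V)×13.44
166,933.2 + 9.06V = 63,974.4 + 13.44V
102,958.8 = 4.38V
V = 23,506.58 m³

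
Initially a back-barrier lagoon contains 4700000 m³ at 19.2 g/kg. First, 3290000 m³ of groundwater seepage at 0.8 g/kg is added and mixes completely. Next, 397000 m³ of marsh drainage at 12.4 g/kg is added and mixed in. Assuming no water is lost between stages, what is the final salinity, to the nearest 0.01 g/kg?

Weighted by volume,
Initial salt = 4,700,000×19.2 = 90,240,000
After stage 1: salt = 90,240,000 + 3,290,000×0.8 = 92,872,000; volume = 7,990,000 m³; S = 11.624 g/kg
After stage 2: salt = 92,872,000 + 397,000×12.4 = 97,794,800; volume = 8,387,000 m³
S = 97,794,800 / 8,387,000 = 11.6603 g/kg

11.66 g/kg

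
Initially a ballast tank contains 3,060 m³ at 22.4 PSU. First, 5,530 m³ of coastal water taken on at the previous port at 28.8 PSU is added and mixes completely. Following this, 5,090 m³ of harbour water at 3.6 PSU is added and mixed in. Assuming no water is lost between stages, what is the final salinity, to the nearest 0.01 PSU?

Mass of salt is conserved:
Initial salt = 3,060×22.4 = 68,544
After stage 1: salt = 68,544 + 5,530×28.8 = 227,808; volume = 8,590 m³; S = 26.52 PSU
After stage 2: salt = 227,808 + 5,090×3.6 = 246,132; volume = 13,680 m³
S = 246,132 / 13,680 = 17.9921 PSU

17.99 PSU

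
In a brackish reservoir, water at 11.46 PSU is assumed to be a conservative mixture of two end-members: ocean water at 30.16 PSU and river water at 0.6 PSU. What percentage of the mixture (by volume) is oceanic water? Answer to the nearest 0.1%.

36.7%

Let g be the oceanic fraction. Salt balance per unit volume:
g×30.16 + (1−g)×0.6 = 11.46
g = (11.46 − 0.6) / (30.16 − 0.6) = 10.86/29.56 = 0.3674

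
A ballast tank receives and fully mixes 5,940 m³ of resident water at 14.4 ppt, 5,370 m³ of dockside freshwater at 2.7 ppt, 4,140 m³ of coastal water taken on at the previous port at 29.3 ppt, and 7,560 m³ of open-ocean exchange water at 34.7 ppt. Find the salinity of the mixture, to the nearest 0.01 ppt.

21.02 ppt

Mass of salt is conserved:
salt = 5,940×14.4 + 5,370×2.7 + 4,140×29.3 + 7,560×34.7 = 85,536 + 14,499 + 121,302 + 262,332 = 483,669
volume = 5,940 + 5,370 + 4,140 + 7,560 = 23,010 m³
S = 483,669 / 23,010 = 21.0199 ppt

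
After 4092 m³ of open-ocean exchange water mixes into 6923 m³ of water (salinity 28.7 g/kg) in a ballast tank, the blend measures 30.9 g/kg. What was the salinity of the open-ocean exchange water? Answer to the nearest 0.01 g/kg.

34.62 g/kg

Salt balance: 6,923×28.7 + 4,092×S = 11,015×30.9
198,690.1 + 4,092·S = 340,363.5
S = (340,363.5 − 198,690.1) / 4,092 = 34.622 g/kg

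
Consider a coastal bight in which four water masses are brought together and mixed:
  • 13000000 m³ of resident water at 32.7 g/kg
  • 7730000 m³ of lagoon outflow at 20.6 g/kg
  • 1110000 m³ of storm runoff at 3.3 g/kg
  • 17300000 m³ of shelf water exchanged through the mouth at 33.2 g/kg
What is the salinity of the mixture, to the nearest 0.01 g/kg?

29.70 g/kg

Conserving salt mass:
salt = 13,000,000×32.7 + 7,730,000×20.6 + 1,110,000×3.3 + 17,300,000×33.2 = 425,100,000 + 159,238,000 + 3,663,000 + 574,360,000 = 1,162,361,000
volume = 13,000,000 + 7,730,000 + 1,110,000 + 17,300,000 = 39,140,000 m³
S = 1,162,361,000 / 39,140,000 = 29.6975 g/kg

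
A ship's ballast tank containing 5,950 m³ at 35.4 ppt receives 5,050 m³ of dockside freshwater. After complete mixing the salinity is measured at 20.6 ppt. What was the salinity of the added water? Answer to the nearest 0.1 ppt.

Salt balance: 5,950×35.4 + 5,050×S = 11,000×20.6
210,630 + 5,050·S = 226,600
S = (226,600 − 210,630) / 5,050 = 3.1624 ppt

3.2 ppt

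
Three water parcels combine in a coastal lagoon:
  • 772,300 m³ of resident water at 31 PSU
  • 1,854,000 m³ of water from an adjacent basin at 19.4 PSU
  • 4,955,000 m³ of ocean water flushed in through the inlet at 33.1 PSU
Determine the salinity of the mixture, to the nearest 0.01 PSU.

Mass of salt is conserved:
salt = 772,300×31 + 1,854,000×19.4 + 4,955,000×33.1 = 23,941,300 + 35,967,600 + 164,010,500 = 223,919,400
volume = 772,300 + 1,854,000 + 4,955,000 = 7,581,300 m³
S = 223,919,400 / 7,581,300 = 29.5358 PSU

29.54 PSU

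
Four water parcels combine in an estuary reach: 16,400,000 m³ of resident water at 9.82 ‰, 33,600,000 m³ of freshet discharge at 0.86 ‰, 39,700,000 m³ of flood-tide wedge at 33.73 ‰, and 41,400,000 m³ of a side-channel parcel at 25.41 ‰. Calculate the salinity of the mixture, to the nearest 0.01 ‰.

Conserving salt mass:
salt = 16,400,000×9.82 + 33,600,000×0.86 + 39,700,000×33.73 + 41,400,000×25.41 = 161,048,000 + 28,896,000 + 1,339,081,000 + 1,051,974,000 = 2,580,999,000
volume = 16,400,000 + 33,600,000 + 39,700,000 + 41,400,000 = 131,100,000 m³
S = 2,580,999,000 / 131,100,000 = 19.6873 ‰

19.69 ‰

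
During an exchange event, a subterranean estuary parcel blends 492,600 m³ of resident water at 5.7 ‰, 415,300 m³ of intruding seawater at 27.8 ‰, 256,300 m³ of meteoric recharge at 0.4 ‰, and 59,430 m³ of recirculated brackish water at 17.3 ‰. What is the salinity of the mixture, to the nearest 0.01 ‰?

12.65 ‰

Salt balance:
salt = 492,600×5.7 + 415,300×27.8 + 256,300×0.4 + 59,430×17.3 = 2,807,820 + 11,545,340 + 102,520 + 1,028,139 = 15,483,819
volume = 492,600 + 415,300 + 256,300 + 59,430 = 1,223,630 m³
S = 15,483,819 / 1,223,630 = 12.654 ‰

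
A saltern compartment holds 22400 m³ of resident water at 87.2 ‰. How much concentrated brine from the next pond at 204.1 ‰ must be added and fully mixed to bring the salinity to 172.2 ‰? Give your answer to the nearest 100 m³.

59700 m³

Salt balance: 22,400×87.2 + V×204.1 = (22,400+V)×172.2
1,953,280 + 204.1V = 3,857,280 + 172.2V
1,904,000 = 31.9V
V = 59,686.52 m³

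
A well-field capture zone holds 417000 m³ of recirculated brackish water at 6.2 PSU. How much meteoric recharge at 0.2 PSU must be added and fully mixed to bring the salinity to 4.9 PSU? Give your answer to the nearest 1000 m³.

115000 m³

Salt balance: 417,000×6.2 + V×0.2 = (417,000+V)×4.9
2,585,400 + 0.2V = 2,043,300 + 4.9V
542,100 = 4.7V
V = 115,340.43 m³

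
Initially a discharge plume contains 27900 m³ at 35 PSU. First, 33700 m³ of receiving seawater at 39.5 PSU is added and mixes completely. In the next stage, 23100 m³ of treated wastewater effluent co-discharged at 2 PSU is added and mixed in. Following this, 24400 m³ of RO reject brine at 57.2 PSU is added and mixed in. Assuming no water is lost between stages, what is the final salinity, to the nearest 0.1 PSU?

By conservation of dissolved salt,
Initial salt = 27,900×35 = 976,500
After stage 1: salt = 976,500 + 33,700×39.5 = 2,307,650; volume = 61,600 m³; S = 37.462 PSU
After stage 2: salt = 2,307,650 + 23,100×2 = 2,353,850; volume = 84,700 m³; S = 27.79 PSU
After stage 3: salt = 2,353,850 + 24,400×57.2 = 3,749,530; volume = 109,100 m³
S = 3,749,530 / 109,100 = 34.3678 PSU

34.4 PSU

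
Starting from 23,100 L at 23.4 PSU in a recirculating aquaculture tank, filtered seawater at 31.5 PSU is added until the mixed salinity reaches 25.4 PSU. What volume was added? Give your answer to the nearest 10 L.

Salt balance: 23,100×23.4 + V×31.5 = (23,100+V)×25.4
540,540 + 31.5V = 586,740 + 25.4V
46,200 = 6.1V
V = 7,573.77 L

7570 L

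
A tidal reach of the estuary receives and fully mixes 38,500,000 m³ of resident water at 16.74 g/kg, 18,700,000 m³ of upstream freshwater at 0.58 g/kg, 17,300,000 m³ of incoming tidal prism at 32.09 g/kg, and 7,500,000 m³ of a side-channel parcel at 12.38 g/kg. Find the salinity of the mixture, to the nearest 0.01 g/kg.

15.89 g/kg

Weighted by volume,
salt = 38,500,000×16.74 + 18,700,000×0.58 + 17,300,000×32.09 + 7,500,000×12.38 = 644,490,000 + 10,846,000 + 555,157,000 + 92,850,000 = 1,303,343,000
volume = 38,500,000 + 18,700,000 + 17,300,000 + 7,500,000 = 82,000,000 m³
S = 1,303,343,000 / 82,000,000 = 15.8944 g/kg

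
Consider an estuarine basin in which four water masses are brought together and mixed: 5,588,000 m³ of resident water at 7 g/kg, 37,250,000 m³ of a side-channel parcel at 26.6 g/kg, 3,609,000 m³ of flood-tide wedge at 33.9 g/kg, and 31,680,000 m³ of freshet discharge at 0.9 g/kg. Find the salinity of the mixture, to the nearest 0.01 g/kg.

Total salt / total volume:
salt = 5,588,000×7 + 37,250,000×26.6 + 3,609,000×33.9 + 31,680,000×0.9 = 39,116,000 + 990,850,000 + 122,345,100 + 28,512,000 = 1,180,823,100
volume = 5,588,000 + 37,250,000 + 3,609,000 + 31,680,000 = 78,127,000 m³
S = 1,180,823,100 / 78,127,000 = 15.1141 g/kg

15.11 g/kg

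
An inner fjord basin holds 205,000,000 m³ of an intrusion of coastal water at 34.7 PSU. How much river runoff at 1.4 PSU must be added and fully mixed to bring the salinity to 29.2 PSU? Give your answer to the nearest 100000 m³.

40600000 m³

Salt balance: 205,000,000×34.7 + V×1.4 = (205,000,000+V)×29.2
7,113,500,000 + 1.4V = 5,986,000,000 + 29.2V
1,127,500,000 = 27.8V
V = 40,557,553.96 m³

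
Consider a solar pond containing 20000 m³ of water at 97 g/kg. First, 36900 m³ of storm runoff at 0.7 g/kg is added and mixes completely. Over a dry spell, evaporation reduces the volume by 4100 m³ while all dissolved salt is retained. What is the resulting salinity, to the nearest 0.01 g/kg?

After mixing: salt = 20,000×97 + 36,900×0.7 = 1,965,830; volume = 56,900 m³
After evaporation: salt unchanged = 1,965,830; volume = 56,900 − 4,100 = 52,800 m³
S = 1,965,830 / 52,800 = 37.2316 g/kg

37.23 g/kg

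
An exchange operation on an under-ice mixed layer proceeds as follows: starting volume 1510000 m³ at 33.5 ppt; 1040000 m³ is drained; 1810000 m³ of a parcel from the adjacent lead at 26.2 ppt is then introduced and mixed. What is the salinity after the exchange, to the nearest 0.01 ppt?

27.70 ppt

Remaining after removal: 470,000 m³ at 33.5 ppt (salt = 15,745,000)
After addition: salt = 15,745,000 + 1,810,000×26.2 = 63,167,000; volume = 2,280,000 m³
S = 63,167,000 / 2,280,000 = 27.7048 ppt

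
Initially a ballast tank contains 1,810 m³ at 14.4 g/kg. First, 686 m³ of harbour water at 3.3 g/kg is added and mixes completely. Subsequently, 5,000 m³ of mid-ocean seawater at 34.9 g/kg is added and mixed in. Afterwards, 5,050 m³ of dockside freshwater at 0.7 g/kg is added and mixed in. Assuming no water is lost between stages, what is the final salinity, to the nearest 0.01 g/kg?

16.45 g/kg

Total salt / total volume:
Initial salt = 1,810×14.4 = 26,064
After stage 1: salt = 26,064 + 686×3.3 = 28,327.8; volume = 2,496 m³; S = 11.349 g/kg
After stage 2: salt = 28,327.8 + 5,000×34.9 = 202,827.8; volume = 7,496 m³; S = 27.058 g/kg
After stage 3: salt = 202,827.8 + 5,050×0.7 = 206,362.8; volume = 12,546 m³
S = 206,362.8 / 12,546 = 16.4485 g/kg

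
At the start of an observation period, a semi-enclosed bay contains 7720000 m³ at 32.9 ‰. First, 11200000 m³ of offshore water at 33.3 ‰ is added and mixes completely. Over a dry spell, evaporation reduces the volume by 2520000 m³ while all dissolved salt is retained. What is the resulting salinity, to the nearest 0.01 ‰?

38.23 ‰

After mixing: salt = 7,720,000×32.9 + 11,200,000×33.3 = 626,948,000; volume = 18,920,000 m³
After evaporation: salt unchanged = 626,948,000; volume = 18,920,000 − 2,520,000 = 16,400,000 m³
S = 626,948,000 / 16,400,000 = 38.2285 ‰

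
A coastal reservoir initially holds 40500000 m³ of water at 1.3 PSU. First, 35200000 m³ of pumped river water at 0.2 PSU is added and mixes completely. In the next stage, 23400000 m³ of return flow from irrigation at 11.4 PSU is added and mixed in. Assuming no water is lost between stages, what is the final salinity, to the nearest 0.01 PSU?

By conservation of dissolved salt,
Initial salt = 40,500,000×1.3 = 52,650,000
After stage 1: salt = 52,650,000 + 35,200,000×0.2 = 59,690,000; volume = 75,700,000 m³; S = 0.789 PSU
After stage 2: salt = 59,690,000 + 23,400,000×11.4 = 326,450,000; volume = 99,100,000 m³
S = 326,450,000 / 99,100,000 = 3.2941 PSU

3.29 PSU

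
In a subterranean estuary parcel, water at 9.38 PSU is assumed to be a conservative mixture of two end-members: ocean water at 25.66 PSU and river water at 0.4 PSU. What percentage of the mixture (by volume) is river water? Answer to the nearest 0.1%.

Let f be the freshwater fraction. Salt balance per unit volume:
f×0.4 + (1−f)×25.66 = 9.38
f = (25.66 − 9.38) / (25.66 − 0.4) = 16.28/25.26 = 0.6445

64.4%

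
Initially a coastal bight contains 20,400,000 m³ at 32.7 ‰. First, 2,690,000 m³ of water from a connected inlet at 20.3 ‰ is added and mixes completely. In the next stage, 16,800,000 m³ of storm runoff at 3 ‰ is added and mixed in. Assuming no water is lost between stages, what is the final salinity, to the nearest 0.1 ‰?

19.4 ‰

Weighted by volume,
Initial salt = 20,400,000×32.7 = 667,080,000
After stage 1: salt = 667,080,000 + 2,690,000×20.3 = 721,687,000; volume = 23,090,000 m³; S = 31.255 ‰
After stage 2: salt = 721,687,000 + 16,800,000×3 = 772,087,000; volume = 39,890,000 m³
S = 772,087,000 / 39,890,000 = 19.3554 ‰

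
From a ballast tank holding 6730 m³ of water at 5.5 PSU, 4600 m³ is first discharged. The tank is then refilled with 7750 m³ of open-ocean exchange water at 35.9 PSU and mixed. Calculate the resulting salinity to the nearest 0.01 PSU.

Remaining after removal: 2,130 m³ at 5.5 PSU (salt = 11,715)
After addition: salt = 11,715 + 7,750×35.9 = 289,940; volume = 9,880 m³
S = 289,940 / 9,880 = 29.3462 PSU

29.35 PSU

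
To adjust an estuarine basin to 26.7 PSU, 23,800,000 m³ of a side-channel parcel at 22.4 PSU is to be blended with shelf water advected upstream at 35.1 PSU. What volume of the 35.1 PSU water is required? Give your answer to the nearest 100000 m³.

12200000 m³

Salt balance: 23,800,000×22.4 + V×35.1 = (23,800,000+V)×26.7
533,120,000 + 35.1V = 635,460,000 + 26.7V
102,340,000 = 8.4V
V = 12,183,333.33 m³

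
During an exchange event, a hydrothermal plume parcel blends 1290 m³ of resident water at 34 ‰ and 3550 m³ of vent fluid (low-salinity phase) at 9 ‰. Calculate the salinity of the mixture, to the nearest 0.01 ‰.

15.66 ‰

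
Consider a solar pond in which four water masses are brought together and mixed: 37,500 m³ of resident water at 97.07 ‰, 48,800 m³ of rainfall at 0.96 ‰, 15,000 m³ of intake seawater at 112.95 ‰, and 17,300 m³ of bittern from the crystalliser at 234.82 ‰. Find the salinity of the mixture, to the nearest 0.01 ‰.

Mass of salt is conserved:
salt = 37,500×97.07 + 48,800×0.96 + 15,000×112.95 + 17,300×234.82 = 3,640,125 + 46,848 + 1,694,250 + 4,062,386 = 9,443,609
volume = 37,500 + 48,800 + 15,000 + 17,300 = 118,600 m³
S = 9,443,609 / 118,600 = 79.6257 ‰

79.63 ‰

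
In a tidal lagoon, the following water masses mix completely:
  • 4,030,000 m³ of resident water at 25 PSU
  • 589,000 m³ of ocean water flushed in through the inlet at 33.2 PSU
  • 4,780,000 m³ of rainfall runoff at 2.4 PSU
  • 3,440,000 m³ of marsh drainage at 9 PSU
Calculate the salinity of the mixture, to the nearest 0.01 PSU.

12.68 PSU

By conservation of dissolved salt,
salt = 4,030,000×25 + 589,000×33.2 + 4,780,000×2.4 + 3,440,000×9 = 100,750,000 + 19,554,800 + 11,472,000 + 30,960,000 = 162,736,800
volume = 4,030,000 + 589,000 + 4,780,000 + 3,440,000 = 12,839,000 m³
S = 162,736,800 / 12,839,000 = 12.6752 PSU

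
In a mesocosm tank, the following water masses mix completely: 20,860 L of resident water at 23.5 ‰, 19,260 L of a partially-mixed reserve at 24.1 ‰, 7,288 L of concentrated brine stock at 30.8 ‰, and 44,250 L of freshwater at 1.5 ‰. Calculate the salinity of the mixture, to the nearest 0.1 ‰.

Total salt / total volume:
salt = 20,860×23.5 + 19,260×24.1 + 7,288×30.8 + 44,250×1.5 = 490,210 + 464,166 + 224,470.4 + 66,375 = 1,245,221.4
volume = 20,860 + 19,260 + 7,288 + 44,250 = 91,658 L
S = 1,245,221.4 / 91,658 = 13.586 ‰

13.6 ‰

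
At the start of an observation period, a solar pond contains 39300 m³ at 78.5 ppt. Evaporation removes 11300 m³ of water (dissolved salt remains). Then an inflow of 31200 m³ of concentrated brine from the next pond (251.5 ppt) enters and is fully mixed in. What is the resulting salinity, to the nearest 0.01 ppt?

184.66 ppt

After evaporation: salt = 39,300×78.5 = 3,085,050; volume = 39,300 − 11,300 = 28,000 m³
After mixing: salt = 3,085,050 + 31,200×251.5 = 10,931,850; volume = 28,000 + 31,200 = 59,200 m³
S = 10,931,850 / 59,200 = 184.6596 ppt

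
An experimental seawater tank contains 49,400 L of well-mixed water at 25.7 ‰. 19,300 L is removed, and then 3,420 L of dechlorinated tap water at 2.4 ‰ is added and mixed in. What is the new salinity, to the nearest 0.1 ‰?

Remaining after removal: 30,100 L at 25.7 ‰ (salt = 773,570)
After addition: salt = 773,570 + 3,420×2.4 = 781,778; volume = 33,520 L
S = 781,778 / 33,520 = 23.3227 ‰

23.3 ‰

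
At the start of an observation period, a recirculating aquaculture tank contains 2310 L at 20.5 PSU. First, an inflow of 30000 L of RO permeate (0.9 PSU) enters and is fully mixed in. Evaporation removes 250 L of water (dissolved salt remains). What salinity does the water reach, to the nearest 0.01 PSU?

2.32 PSU

After mixing: salt = 2,310×20.5 + 30,000×0.9 = 74,355; volume = 32,310 L
After evaporation: salt unchanged = 74,355; volume = 32,310 − 250 = 32,060 L
S = 74,355 / 32,060 = 2.3192 PSU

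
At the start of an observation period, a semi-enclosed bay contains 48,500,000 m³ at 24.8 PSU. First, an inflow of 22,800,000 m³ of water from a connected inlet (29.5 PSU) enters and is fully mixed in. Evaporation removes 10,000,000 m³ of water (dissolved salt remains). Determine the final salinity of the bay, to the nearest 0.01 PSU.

30.59 PSU

After mixing: salt = 48,500,000×24.8 + 22,800,000×29.5 = 1,875,400,000; volume = 71,300,000 m³
After evaporation: salt unchanged = 1,875,400,000; volume = 71,300,000 − 10,000,000 = 61,300,000 m³
S = 1,875,400,000 / 61,300,000 = 30.5938 PSU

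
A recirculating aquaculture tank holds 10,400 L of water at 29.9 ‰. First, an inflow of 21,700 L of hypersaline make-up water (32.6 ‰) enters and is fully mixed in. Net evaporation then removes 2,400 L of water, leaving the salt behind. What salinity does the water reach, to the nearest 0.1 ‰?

After mixing: salt = 10,400×29.9 + 21,700×32.6 = 1,018,380; volume = 32,100 L
After evaporation: salt unchanged = 1,018,380; volume = 32,100 − 2,400 = 29,700 L
S = 1,018,380 / 29,700 = 34.2889 ‰

34.3 ‰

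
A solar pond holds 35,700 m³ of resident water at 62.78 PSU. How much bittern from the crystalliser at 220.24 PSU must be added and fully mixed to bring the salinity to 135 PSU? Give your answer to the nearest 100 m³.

Salt balance: 35,700×62.78 + V×220.24 = (35,700+V)×135
2,241,246 + 220.24V = 4,819,500 + 135V
2,578,254 = 85.24V
V = 30,247 m³

30200 m³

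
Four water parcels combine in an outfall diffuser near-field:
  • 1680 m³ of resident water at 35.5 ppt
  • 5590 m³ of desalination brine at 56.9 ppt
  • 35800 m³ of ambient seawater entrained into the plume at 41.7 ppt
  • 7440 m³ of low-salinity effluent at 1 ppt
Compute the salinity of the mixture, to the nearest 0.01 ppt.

37.18 ppt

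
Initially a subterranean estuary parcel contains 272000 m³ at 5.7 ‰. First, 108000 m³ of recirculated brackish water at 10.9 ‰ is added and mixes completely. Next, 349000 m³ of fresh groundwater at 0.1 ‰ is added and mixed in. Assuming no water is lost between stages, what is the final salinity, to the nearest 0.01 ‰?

3.79 ‰

Conserving salt mass:
Initial salt = 272,000×5.7 = 1,550,400
After stage 1: salt = 1,550,400 + 108,000×10.9 = 2,727,600; volume = 380,000 m³; S = 7.178 ‰
After stage 2: salt = 2,727,600 + 349,000×0.1 = 2,762,500; volume = 729,000 m³
S = 2,762,500 / 729,000 = 3.7894 ‰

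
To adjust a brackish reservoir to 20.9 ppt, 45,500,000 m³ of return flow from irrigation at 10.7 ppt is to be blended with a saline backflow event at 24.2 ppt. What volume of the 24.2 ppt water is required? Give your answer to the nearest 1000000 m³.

Salt balance: 45,500,000×10.7 + V×24.2 = (45,500,000+V)×20.9
486,850,000 + 24.2V = 950,950,000 + 20.9V
464,100,000 = 3.3V
V = 140,636,363.64 m³

141000000 m³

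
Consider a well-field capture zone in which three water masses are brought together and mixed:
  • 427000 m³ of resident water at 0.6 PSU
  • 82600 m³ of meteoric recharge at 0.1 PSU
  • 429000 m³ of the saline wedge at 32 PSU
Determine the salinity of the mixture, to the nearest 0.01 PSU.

By conservation of dissolved salt,
salt = 427,000×0.6 + 82,600×0.1 + 429,000×32 = 256,200 + 8,260 + 13,728,000 = 13,992,460
volume = 427,000 + 82,600 + 429,000 = 938,600 m³
S = 13,992,460 / 938,600 = 14.9078 PSU

14.91 PSU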